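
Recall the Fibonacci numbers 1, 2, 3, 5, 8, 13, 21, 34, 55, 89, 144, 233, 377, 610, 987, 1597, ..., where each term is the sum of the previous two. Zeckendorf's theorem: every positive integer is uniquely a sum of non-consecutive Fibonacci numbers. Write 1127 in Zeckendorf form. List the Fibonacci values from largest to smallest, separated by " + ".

987 + 89 + 34 + 13 + 3 + 1

Greedily peel off the largest Fibonacci term at each step:
1127: greatest Fibonacci not exceeding it is 987, leaving 140
140: greatest Fibonacci not exceeding it is 89, leaving 51
51: greatest Fibonacci not exceeding it is 34, leaving 17
17: greatest Fibonacci not exceeding it is 13, leaving 4
4: greatest Fibonacci not exceeding it is 3, leaving 1
1: greatest Fibonacci not exceeding it is 1, leaving 0
So 1127 = 987 + 89 + 34 + 13 + 3 + 1, with no two terms consecutive in the sequence.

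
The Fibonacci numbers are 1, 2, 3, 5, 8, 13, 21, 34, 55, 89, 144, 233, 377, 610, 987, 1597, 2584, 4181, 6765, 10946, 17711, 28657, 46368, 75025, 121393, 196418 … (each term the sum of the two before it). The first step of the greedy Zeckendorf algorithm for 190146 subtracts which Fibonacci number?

121393 ≤ 190146 < 196418, so the largest Fibonacci number not exceeding 190146 is 121393.

121393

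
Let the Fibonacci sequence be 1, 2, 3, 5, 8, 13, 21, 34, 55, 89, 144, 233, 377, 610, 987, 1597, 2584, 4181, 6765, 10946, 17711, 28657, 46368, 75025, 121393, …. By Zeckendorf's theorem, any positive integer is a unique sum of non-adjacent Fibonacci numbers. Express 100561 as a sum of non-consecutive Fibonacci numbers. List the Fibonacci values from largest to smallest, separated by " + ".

75025 + 17711 + 6765 + 987 + 55 + 13 + 5

75025 ≤ 100561 < 121393, so take 75025; remainder 25536
17711 ≤ 25536 < 28657, so take 17711; remainder 7825
6765 ≤ 7825 < 10946, so take 6765; remainder 1060
987 ≤ 1060 < 1597, so take 987; remainder 73
55 ≤ 73 < 89, so take 55; remainder 18
13 ≤ 18 < 21, so take 13; remainder 5
5 ≤ 5 < 8, so take 5; remainder 0
So 100561 = 75025 + 17711 + 6765 + 987 + 55 + 13 + 5, with no two terms consecutive in the sequence.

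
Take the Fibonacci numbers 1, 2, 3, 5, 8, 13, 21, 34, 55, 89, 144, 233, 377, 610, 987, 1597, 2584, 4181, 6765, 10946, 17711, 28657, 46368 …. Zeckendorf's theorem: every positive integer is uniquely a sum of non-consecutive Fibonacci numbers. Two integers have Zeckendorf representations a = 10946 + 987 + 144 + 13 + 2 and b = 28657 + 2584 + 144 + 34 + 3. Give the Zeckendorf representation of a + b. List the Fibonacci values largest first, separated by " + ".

28657 + 10946 + 2584 + 987 + 233 + 89 + 13 + 5

The two numbers are 12092 and 31422, so their sum is 43514.
Greedily peel off the largest Fibonacci term at each step:
28657 ≤ 43514 < 46368, so take 28657; remainder 14857
10946 ≤ 14857 < 17711, so take 10946; remainder 3911
2584 ≤ 3911 < 4181, so take 2584; remainder 1327
987 ≤ 1327 < 1597, so take 987; remainder 340
233 ≤ 340 < 377, so take 233; remainder 107
89 ≤ 107 < 144, so take 89; remainder 18
13 ≤ 18 < 21, so take 13; remainder 5
5 ≤ 5 < 8, so take 5; remainder 0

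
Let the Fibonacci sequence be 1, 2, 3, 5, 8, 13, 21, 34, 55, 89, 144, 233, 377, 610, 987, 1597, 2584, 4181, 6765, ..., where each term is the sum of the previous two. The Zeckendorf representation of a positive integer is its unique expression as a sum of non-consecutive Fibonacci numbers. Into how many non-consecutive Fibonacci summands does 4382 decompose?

4

Greedily peel off the largest Fibonacci term at each step:
largest Fibonacci ≤ 4382 is 4181; 4382 − 4181 = 201
largest Fibonacci ≤ 201 is 144; 201 − 144 = 57
largest Fibonacci ≤ 57 is 55; 57 − 55 = 2
largest Fibonacci ≤ 2 is 2; 2 − 2 = 0
4382 = 4181 + 144 + 55 + 2, which has 4 terms.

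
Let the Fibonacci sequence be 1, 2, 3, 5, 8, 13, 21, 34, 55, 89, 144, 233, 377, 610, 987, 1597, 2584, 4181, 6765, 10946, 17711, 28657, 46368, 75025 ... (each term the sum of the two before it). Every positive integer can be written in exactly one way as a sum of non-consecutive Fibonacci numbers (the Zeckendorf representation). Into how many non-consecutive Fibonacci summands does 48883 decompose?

8

Greedily peel off the largest Fibonacci term at each step:
48883: greatest Fibonacci not exceeding it is 46368, leaving 2515
2515: greatest Fibonacci not exceeding it is 1597, leaving 918
918: greatest Fibonacci not exceeding it is 610, leaving 308
308: greatest Fibonacci not exceeding it is 233, leaving 75
75: greatest Fibonacci not exceeding it is 55, leaving 20
20: greatest Fibonacci not exceeding it is 13, leaving 7
7: greatest Fibonacci not exceeding it is 5, leaving 2
2: greatest Fibonacci not exceeding it is 2, leaving 0
48883 = 46368 + 1597 + 610 + 233 + 55 + 13 + 5 + 2, which has 8 terms.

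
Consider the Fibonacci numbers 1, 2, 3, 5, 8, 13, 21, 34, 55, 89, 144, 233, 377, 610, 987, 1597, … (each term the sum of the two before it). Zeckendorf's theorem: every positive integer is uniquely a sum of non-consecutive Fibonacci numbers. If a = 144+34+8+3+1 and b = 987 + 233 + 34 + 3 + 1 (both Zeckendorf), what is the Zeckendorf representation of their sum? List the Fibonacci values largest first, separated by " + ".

987 + 377 + 55 + 21 + 8

The two numbers are 190 and 1258, so their sum is 1448.
Repeatedly subtract the largest Fibonacci number that fits:
1448: greatest Fibonacci not exceeding it is 987, leaving 461
461: greatest Fibonacci not exceeding it is 377, leaving 84
84: greatest Fibonacci not exceeding it is 55, leaving 29
29: greatest Fibonacci not exceeding it is 21, leaving 8
8: greatest Fibonacci not exceeding it is 8, leaving 0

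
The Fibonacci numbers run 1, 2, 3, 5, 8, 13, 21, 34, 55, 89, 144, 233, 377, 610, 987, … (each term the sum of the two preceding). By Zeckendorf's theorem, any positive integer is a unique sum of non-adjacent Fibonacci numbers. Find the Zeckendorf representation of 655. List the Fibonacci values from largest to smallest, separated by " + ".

610 + 34 + 8 + 3

610 ≤ 655 < 987, so take 610; remainder 45
34 ≤ 45 < 55, so take 34; remainder 11
8 ≤ 11 < 13, so take 8; remainder 3
3 ≤ 3 < 5, so take 3; remainder 0
So 655 = 610 + 34 + 8 + 3, with no two terms consecutive in the sequence.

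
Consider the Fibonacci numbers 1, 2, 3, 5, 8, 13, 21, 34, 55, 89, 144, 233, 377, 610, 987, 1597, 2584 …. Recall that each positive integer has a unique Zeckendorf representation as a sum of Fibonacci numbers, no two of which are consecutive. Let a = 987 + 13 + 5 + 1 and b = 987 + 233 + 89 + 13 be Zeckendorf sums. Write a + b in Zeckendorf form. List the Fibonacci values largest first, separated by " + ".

The two numbers are 1006 and 1322, so their sum is 2328.
subtract 1597 from 2328: 731 remains
subtract 610 from 731: 121 remains
subtract 89 from 121: 32 remains
subtract 21 from 32: 11 remains
subtract 8 from 11: 3 remains
subtract 3 from 3: 0 remains

1597 + 610 + 89 + 21 + 8 + 3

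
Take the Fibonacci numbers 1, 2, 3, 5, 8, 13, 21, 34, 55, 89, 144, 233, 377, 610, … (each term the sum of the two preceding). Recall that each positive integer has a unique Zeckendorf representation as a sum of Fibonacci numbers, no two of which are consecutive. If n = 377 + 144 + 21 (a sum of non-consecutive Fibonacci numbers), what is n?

542

377 + 144 + 21 = 542.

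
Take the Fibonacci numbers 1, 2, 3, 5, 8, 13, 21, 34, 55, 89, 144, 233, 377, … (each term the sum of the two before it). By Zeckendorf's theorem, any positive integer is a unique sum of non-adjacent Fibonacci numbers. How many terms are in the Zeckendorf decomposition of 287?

Greedily peel off the largest Fibonacci term at each step:
287: greatest Fibonacci not exceeding it is 233, leaving 54
54: greatest Fibonacci not exceeding it is 34, leaving 20
20: greatest Fibonacci not exceeding it is 13, leaving 7
7: greatest Fibonacci not exceeding it is 5, leaving 2
2: greatest Fibonacci not exceeding it is 2, leaving 0
287 = 233 + 34 + 13 + 5 + 2, which has 5 terms.

5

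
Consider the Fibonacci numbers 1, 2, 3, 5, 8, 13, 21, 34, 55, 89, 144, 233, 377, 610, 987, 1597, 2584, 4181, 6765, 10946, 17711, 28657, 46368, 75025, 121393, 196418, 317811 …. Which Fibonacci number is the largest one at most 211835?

196418 ≤ 211835 < 317811, so the largest Fibonacci number not exceeding 211835 is 196418.

196418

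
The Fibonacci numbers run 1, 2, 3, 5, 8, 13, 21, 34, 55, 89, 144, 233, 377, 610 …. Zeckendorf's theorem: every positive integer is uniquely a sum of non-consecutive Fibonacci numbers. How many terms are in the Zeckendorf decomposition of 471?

Greedy algorithm:
take 377 (≤ 471); 471 − 377 = 94
take 89 (≤ 94); 94 − 89 = 5
take 5 (≤ 5); 5 − 5 = 0
471 = 377 + 89 + 5, which has 3 terms.

3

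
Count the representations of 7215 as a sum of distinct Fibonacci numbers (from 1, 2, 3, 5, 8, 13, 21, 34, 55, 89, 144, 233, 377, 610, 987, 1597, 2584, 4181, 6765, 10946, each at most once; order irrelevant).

Each representation comes from the Zeckendorf form by replacing some F_k with F_{k−1} + F_{k−2} where possible.
7215 = 6765+377+55+13+5 = 6765+377+55+13+3+2 = 6765+377+34+21+13+5 = 6765+233+144+55+13+5 = 6765+377+55+8+5+3+2 = … (49 more), for 54 in all.

54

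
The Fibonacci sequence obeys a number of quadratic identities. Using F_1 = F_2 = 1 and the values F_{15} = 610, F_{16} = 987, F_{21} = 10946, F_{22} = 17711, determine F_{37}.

By the addition formula F_{m+n} = F_m F_{n+1} + F_{m−1} F_n with m=16, n=21: F_{37} = 987·17711 + 610·10946 = 17480757 + 6677060 = 24157817.

24157817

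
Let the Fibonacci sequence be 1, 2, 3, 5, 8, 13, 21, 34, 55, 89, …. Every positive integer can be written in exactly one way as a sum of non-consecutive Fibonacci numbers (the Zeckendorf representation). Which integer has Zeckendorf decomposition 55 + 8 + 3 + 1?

55 + 8 + 3 + 1 = 67.

67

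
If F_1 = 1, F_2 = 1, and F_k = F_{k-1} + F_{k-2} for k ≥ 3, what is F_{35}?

9227465

Iterating the recurrence up to F_{30} = 832040 and F_{29} = 514229:
F_{31} = F_{30} + F_{29} = 832040 + 514229 = 1346269
F_{32} = F_{31} + F_{30} = 1346269 + 832040 = 2178309
F_{33} = F_{32} + F_{31} = 2178309 + 1346269 = 3524578
F_{34} = F_{33} + F_{32} = 3524578 + 2178309 = 5702887
F_{35} = F_{34} + F_{33} = 5702887 + 3524578 = 9227465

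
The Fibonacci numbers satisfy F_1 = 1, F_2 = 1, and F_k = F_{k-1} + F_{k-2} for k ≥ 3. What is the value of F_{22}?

17711

Iterating the recurrence up to F_{18} = 2584 and F_{17} = 1597:
F_{19} = F_{18} + F_{17} = 2584 + 1597 = 4181
F_{20} = F_{19} + F_{18} = 4181 + 2584 = 6765
F_{21} = F_{20} + F_{19} = 6765 + 4181 = 10946
F_{22} = F_{21} + F_{20} = 10946 + 6765 = 17711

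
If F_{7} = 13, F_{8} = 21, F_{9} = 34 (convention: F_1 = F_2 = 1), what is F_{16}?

By the addition formula F_{m+n} = F_m F_{n+1} + F_{m−1} F_n with m=8, n=8: F_{16} = 21·34 + 13·21 = 714 + 273 = 987.

987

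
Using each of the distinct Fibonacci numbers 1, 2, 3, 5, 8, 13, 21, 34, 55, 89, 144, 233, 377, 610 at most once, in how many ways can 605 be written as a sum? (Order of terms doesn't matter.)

Starting from the Zeckendorf form and repeatedly splitting a term F_k into F_{k−1} + F_{k−2} (when neither is already used) reaches every representation.
605 = 377+144+55+21+8 = 377+144+55+21+5+3 = 377+144+55+21+5+2+1 = 377+144+55+13+8+5+3 = 377+144+55+13+8+5+2+1 = … (6 more), for 11 in all.

11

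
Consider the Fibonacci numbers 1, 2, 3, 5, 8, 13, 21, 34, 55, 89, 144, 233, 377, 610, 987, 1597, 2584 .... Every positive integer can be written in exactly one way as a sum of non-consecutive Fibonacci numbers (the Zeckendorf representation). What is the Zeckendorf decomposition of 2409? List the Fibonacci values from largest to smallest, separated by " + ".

2409: greatest Fibonacci not exceeding it is 1597, leaving 812
812: greatest Fibonacci not exceeding it is 610, leaving 202
202: greatest Fibonacci not exceeding it is 144, leaving 58
58: greatest Fibonacci not exceeding it is 55, leaving 3
3: greatest Fibonacci not exceeding it is 3, leaving 0
So 2409 = 1597 + 610 + 144 + 55 + 3, with no two terms consecutive in the sequence.

1597 + 610 + 144 + 55 + 3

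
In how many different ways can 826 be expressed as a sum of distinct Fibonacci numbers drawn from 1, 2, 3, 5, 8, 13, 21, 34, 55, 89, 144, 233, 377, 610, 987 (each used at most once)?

12

826 = 610+144+55+13+3+1 = 610+144+55+8+5+3+1 = 610+144+34+21+13+3+1 = … (9 more), for 12 in all.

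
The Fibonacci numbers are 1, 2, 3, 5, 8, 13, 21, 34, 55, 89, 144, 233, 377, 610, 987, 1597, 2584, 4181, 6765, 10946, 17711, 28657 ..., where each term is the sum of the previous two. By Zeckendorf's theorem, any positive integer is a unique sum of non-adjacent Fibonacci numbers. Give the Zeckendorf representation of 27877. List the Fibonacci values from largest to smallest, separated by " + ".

17711 + 6765 + 2584 + 610 + 144 + 55 + 8

27877 − 17711 = 10166
10166 − 6765 = 3401
3401 − 2584 = 817
817 − 610 = 207
207 − 144 = 63
63 − 55 = 8
8 − 8 = 0
So 27877 = 17711 + 6765 + 2584 + 610 + 144 + 55 + 8, with no two terms consecutive in the sequence.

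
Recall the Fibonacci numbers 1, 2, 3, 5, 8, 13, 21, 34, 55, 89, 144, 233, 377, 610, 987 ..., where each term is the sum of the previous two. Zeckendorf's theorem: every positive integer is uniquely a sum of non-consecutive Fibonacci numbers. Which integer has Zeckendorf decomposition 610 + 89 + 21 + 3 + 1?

610 + 89 + 21 + 3 + 1 = 724.

724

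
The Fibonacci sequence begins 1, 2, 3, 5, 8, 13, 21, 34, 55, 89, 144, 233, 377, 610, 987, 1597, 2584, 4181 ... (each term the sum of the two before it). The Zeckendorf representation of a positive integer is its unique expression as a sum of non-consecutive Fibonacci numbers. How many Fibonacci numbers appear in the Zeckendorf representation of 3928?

3928: greatest Fibonacci not exceeding it is 2584, leaving 1344
1344: greatest Fibonacci not exceeding it is 987, leaving 357
357: greatest Fibonacci not exceeding it is 233, leaving 124
124: greatest Fibonacci not exceeding it is 89, leaving 35
35: greatest Fibonacci not exceeding it is 34, leaving 1
1: greatest Fibonacci not exceeding it is 1, leaving 0
3928 = 2584 + 987 + 233 + 89 + 34 + 1, which has 6 terms.

6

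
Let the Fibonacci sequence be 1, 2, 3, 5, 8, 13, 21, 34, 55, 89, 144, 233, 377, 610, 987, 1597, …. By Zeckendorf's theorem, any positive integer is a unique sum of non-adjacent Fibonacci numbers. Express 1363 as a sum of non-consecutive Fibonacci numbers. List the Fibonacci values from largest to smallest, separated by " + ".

987 + 233 + 89 + 34 + 13 + 5 + 2

1363: greatest Fibonacci not exceeding it is 987, leaving 376
376: greatest Fibonacci not exceeding it is 233, leaving 143
143: greatest Fibonacci not exceeding it is 89, leaving 54
54: greatest Fibonacci not exceeding it is 34, leaving 20
20: greatest Fibonacci not exceeding it is 13, leaving 7
7: greatest Fibonacci not exceeding it is 5, leaving 2
2: greatest Fibonacci not exceeding it is 2, leaving 0
So 1363 = 987 + 233 + 89 + 34 + 13 + 5 + 2, with no two terms consecutive in the sequence.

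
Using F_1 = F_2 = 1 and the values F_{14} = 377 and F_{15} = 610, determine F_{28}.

317811

By the doubling identity F_{2k} = F_k(2F_{k+1} − F_k): F_{28} = 377·(2·610 − 377) = 377·843 = 317811.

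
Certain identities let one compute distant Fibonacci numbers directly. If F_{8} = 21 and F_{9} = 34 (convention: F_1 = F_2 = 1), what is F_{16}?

987

By the doubling identity F_{2k} = F_k(2F_{k+1} − F_k): F_{16} = 21·(2·34 − 21) = 21·47 = 987.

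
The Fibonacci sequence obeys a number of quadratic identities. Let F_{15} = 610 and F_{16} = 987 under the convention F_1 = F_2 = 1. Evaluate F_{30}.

By the doubling identity F_{2k} = F_k(2F_{k+1} − F_k): F_{30} = 610·(2·987 − 610) = 610·1364 = 832040.

832040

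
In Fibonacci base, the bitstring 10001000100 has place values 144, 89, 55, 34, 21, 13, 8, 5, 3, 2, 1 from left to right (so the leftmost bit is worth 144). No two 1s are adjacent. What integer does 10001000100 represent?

168

Summing the place values of the 1 bits: 144 + 21 + 3 = 168.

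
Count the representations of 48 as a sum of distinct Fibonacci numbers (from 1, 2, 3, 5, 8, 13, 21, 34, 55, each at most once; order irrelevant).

5

48 = 34+13+1 = 34+8+5+1 = 34+8+3+2+1 = 21+13+8+5+1 = 21+13+8+3+2+1 — 5 representations.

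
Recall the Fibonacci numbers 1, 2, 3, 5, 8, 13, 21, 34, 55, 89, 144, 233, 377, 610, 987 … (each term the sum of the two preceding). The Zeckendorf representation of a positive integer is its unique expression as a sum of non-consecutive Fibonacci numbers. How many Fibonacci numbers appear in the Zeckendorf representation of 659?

subtract 610 from 659: 49 remains
subtract 34 from 49: 15 remains
subtract 13 from 15: 2 remains
subtract 2 from 2: 0 remains
659 = 610 + 34 + 13 + 2, which has 4 terms.

4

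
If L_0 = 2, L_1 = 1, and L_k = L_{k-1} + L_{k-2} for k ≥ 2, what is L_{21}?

24476

Iterating the recurrence up to L_{17} = 3571 and L_{16} = 2207:
L_{18} = L_{17} + L_{16} = 3571 + 2207 = 5778
L_{19} = L_{18} + L_{17} = 5778 + 3571 = 9349
L_{20} = L_{19} + L_{18} = 9349 + 5778 = 15127
L_{21} = L_{20} + L_{19} = 15127 + 9349 = 24476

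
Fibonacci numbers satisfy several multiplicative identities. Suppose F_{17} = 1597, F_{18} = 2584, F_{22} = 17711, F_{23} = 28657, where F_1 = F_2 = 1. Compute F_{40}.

102334155

By the addition formula F_{m+n} = F_m F_{n+1} + F_{m−1} F_n with m=18, n=22: F_{40} = 2584·28657 + 1597·17711 = 74049688 + 28284467 = 102334155.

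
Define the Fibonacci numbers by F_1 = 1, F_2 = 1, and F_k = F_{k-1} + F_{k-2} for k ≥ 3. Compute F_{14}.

Iterating the recurrence up to F_{9} = 34 and F_{8} = 21:
F_{10} = F_{9} + F_{8} = 34 + 21 = 55
F_{11} = F_{10} + F_{9} = 55 + 34 = 89
F_{12} = F_{11} + F_{10} = 89 + 55 = 144
F_{13} = F_{12} + F_{11} = 144 + 89 = 233
F_{14} = F_{13} + F_{12} = 233 + 144 = 377

377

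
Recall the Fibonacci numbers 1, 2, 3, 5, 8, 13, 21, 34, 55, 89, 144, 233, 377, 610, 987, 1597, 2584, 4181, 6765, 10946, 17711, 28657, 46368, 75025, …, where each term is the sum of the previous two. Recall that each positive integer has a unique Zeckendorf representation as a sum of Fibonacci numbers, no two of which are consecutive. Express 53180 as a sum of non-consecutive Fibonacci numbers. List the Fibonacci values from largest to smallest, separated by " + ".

46368 + 6765 + 34 + 13

subtract 46368 from 53180: 6812 remains
subtract 6765 from 6812: 47 remains
subtract 34 from 47: 13 remains
subtract 13 from 13: 0 remains
So 53180 = 46368 + 6765 + 34 + 13, with no two terms consecutive in the sequence.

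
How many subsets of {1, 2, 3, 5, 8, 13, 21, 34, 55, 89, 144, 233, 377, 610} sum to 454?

12

Starting from the Zeckendorf form and repeatedly splitting a term F_k into F_{k−1} + F_{k−2} (when neither is already used) reaches every representation.
454 = 377+55+21+1 = 377+55+13+8+1 = 233+144+55+21+1 = 377+55+13+5+3+1 = … (8 more), for 12 in all.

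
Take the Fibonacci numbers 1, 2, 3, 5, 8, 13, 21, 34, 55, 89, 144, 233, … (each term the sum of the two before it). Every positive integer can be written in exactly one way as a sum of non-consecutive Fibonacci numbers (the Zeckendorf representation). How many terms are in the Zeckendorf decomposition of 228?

228: greatest Fibonacci not exceeding it is 144, leaving 84
84: greatest Fibonacci not exceeding it is 55, leaving 29
29: greatest Fibonacci not exceeding it is 21, leaving 8
8: greatest Fibonacci not exceeding it is 8, leaving 0
228 = 144 + 55 + 21 + 8, which has 4 terms.

4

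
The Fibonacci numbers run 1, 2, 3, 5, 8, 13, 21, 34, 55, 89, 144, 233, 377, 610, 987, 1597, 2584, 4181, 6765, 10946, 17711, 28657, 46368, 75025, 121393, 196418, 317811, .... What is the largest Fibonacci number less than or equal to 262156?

196418 ≤ 262156 < 317811, so the largest Fibonacci number not exceeding 262156 is 196418.

196418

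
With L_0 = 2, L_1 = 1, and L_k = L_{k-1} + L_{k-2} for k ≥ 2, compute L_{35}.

20633239

Iterating the recurrence up to L_{30} = 1860498 and L_{29} = 1149851:
L_{31} = L_{30} + L_{29} = 1860498 + 1149851 = 3010349
L_{32} = L_{31} + L_{30} = 3010349 + 1860498 = 4870847
L_{33} = L_{32} + L_{31} = 4870847 + 3010349 = 7881196
L_{34} = L_{33} + L_{32} = 7881196 + 4870847 = 12752043
L_{35} = L_{34} + L_{33} = 12752043 + 7881196 = 20633239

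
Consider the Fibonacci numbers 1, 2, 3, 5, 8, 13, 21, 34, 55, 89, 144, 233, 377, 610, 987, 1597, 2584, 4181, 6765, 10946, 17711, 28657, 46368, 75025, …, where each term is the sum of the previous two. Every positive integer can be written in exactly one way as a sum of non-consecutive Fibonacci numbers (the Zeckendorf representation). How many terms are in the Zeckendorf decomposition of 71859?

take 46368 (≤ 71859); 71859 − 46368 = 25491
take 17711 (≤ 25491); 25491 − 17711 = 7780
take 6765 (≤ 7780); 7780 − 6765 = 1015
take 987 (≤ 1015); 1015 − 987 = 28
take 21 (≤ 28); 28 − 21 = 7
take 5 (≤ 7); 7 − 5 = 2
take 2 (≤ 2); 2 − 2 = 0
71859 = 46368 + 17711 + 6765 + 987 + 21 + 5 + 2, which has 7 terms.

7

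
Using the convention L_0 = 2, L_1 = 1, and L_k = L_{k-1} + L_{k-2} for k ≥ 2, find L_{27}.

439204

Iterating the recurrence up to L_{20} = 15127 and L_{19} = 9349:
L_{21} = L_{20} + L_{19} = 15127 + 9349 = 24476
L_{22} = L_{21} + L_{20} = 24476 + 15127 = 39603
L_{23} = L_{22} + L_{21} = 39603 + 24476 = 64079
L_{24} = L_{23} + L_{22} = 64079 + 39603 = 103682
L_{25} = L_{24} + L_{23} = 103682 + 64079 = 167761
L_{26} = L_{25} + L_{24} = 167761 + 103682 = 271443
L_{27} = L_{26} + L_{25} = 271443 + 167761 = 439204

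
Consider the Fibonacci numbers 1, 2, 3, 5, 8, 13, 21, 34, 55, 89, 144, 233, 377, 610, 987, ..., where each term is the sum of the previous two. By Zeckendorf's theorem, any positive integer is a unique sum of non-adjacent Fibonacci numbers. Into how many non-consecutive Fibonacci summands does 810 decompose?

4

Greedily peel off the largest Fibonacci term at each step:
810 − 610 = 200
200 − 144 = 56
56 − 55 = 1
1 − 1 = 0
810 = 610 + 144 + 55 + 1, which has 4 terms.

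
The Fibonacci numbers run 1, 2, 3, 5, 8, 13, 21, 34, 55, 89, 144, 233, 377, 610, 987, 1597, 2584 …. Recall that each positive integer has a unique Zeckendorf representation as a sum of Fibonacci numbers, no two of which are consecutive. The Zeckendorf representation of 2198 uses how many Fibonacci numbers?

7

subtract 1597 from 2198: 601 remains
subtract 377 from 601: 224 remains
subtract 144 from 224: 80 remains
subtract 55 from 80: 25 remains
subtract 21 from 25: 4 remains
subtract 3 from 4: 1 remains
subtract 1 from 1: 0 remains
2198 = 1597 + 377 + 144 + 55 + 21 + 3 + 1, which has 7 terms.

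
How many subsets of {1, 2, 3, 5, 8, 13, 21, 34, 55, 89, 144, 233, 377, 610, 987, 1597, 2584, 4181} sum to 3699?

40

Each representation comes from the Zeckendorf form by replacing some F_k with F_{k−1} + F_{k−2} where possible.
3699 = 2584+987+89+34+5 = 2584+987+89+34+3+2 = 2584+987+89+21+13+5 = 2584+610+377+89+34+5 = … (36 more), for 40 in all.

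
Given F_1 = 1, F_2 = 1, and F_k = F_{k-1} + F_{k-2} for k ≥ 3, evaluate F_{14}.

377

Iterating the recurrence up to F_{8} = 21 and F_{7} = 13:
F_{9} = F_{8} + F_{7} = 21 + 13 = 34
F_{10} = F_{9} + F_{8} = 34 + 21 = 55
F_{11} = F_{10} + F_{9} = 55 + 34 = 89
F_{12} = F_{11} + F_{10} = 89 + 55 = 144
F_{13} = F_{12} + F_{11} = 144 + 89 = 233
F_{14} = F_{13} + F_{12} = 233 + 144 = 377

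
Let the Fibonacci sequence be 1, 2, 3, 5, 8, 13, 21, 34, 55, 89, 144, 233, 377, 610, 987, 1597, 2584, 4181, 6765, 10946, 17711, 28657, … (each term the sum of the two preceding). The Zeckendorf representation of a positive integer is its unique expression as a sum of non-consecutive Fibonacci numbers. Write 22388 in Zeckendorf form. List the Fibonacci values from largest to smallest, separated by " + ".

17711 + 4181 + 377 + 89 + 21 + 8 + 1

Greedily peel off the largest Fibonacci term at each step:
22388: greatest Fibonacci not exceeding it is 17711, leaving 4677
4677: greatest Fibonacci not exceeding it is 4181, leaving 496
496: greatest Fibonacci not exceeding it is 377, leaving 119
119: greatest Fibonacci not exceeding it is 89, leaving 30
30: greatest Fibonacci not exceeding it is 21, leaving 9
9: greatest Fibonacci not exceeding it is 8, leaving 1
1: greatest Fibonacci not exceeding it is 1, leaving 0
So 22388 = 17711 + 4181 + 377 + 89 + 21 + 8 + 1, with no two terms consecutive in the sequence.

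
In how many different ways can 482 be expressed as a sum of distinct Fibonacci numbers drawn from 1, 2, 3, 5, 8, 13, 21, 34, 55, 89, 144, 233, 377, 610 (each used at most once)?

20

482 = 377+89+13+3 = 377+89+13+2+1 = 377+89+8+5+3 = 377+55+34+13+3 = 233+144+89+13+3 = … (15 more), for 20 in all.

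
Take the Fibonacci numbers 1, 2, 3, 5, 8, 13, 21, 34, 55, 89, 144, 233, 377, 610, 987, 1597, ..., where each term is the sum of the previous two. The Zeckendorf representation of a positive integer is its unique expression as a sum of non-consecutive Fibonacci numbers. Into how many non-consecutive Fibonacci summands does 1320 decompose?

5

subtract 987 from 1320: 333 remains
subtract 233 from 333: 100 remains
subtract 89 from 100: 11 remains
subtract 8 from 11: 3 remains
subtract 3 from 3: 0 remains
1320 = 987 + 233 + 89 + 8 + 3, which has 5 terms.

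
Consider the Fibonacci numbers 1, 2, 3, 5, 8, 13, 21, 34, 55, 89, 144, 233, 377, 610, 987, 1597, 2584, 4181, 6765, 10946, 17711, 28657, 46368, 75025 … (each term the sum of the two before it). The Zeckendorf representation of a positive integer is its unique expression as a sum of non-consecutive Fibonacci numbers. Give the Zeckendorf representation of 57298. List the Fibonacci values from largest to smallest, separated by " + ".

57298: greatest Fibonacci not exceeding it is 46368, leaving 10930
10930: greatest Fibonacci not exceeding it is 6765, leaving 4165
4165: greatest Fibonacci not exceeding it is 2584, leaving 1581
1581: greatest Fibonacci not exceeding it is 987, leaving 594
594: greatest Fibonacci not exceeding it is 377, leaving 217
217: greatest Fibonacci not exceeding it is 144, leaving 73
73: greatest Fibonacci not exceeding it is 55, leaving 18
18: greatest Fibonacci not exceeding it is 13, leaving 5
5: greatest Fibonacci not exceeding it is 5, leaving 0
So 57298 = 46368 + 6765 + 2584 + 987 + 377 + 144 + 55 + 13 + 5, with no two terms consecutive in the sequence.

46368 + 6765 + 2584 + 987 + 377 + 144 + 55 + 13 + 5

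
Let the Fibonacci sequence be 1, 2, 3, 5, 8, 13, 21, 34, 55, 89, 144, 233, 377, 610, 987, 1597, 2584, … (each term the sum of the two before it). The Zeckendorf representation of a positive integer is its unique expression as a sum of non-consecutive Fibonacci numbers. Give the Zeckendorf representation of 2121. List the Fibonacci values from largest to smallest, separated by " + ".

take 1597 (≤ 2121); 2121 − 1597 = 524
take 377 (≤ 524); 524 − 377 = 147
take 144 (≤ 147); 147 − 144 = 3
take 3 (≤ 3); 3 − 3 = 0
So 2121 = 1597 + 377 + 144 + 3, with no two terms consecutive in the sequence.

1597 + 377 + 144 + 3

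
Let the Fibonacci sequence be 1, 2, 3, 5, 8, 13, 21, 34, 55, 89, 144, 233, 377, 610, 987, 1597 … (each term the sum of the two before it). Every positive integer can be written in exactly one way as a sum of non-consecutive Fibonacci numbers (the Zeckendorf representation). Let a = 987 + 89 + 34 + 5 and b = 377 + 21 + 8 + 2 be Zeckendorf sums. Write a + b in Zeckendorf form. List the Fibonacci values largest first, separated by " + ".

The two numbers are 1115 and 408, so their sum is 1523.
987 ≤ 1523 < 1597, so take 987; remainder 536
377 ≤ 536 < 610, so take 377; remainder 159
144 ≤ 159 < 233, so take 144; remainder 15
13 ≤ 15 < 21, so take 13; remainder 2
2 ≤ 2 < 3, so take 2; remainder 0

987 + 377 + 144 + 13 + 2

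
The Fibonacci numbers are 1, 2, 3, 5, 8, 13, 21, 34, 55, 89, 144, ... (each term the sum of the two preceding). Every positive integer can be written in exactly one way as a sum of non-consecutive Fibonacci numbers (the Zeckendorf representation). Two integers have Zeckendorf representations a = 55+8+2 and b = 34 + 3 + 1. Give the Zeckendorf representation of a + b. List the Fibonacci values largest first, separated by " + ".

89 + 13 + 1

The two numbers are 65 and 38, so their sum is 103.
103 − 89 = 14
14 − 13 = 1
1 − 1 = 0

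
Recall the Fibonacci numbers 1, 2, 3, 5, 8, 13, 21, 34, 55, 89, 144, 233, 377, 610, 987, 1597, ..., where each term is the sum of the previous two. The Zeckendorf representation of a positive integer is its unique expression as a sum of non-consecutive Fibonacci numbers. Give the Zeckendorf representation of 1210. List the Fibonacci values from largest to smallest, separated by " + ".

987 + 144 + 55 + 21 + 3

1210 − 987 = 223
223 − 144 = 79
79 − 55 = 24
24 − 21 = 3
3 − 3 = 0
So 1210 = 987 + 144 + 55 + 21 + 3, with no two terms consecutive in the sequence.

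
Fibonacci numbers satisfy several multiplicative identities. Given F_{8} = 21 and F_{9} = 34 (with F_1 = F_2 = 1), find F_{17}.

1597

By F_{2k+1} = F_k² + F_{k+1}²: F_{17} = 21² + 34² = 441 + 1156 = 1597.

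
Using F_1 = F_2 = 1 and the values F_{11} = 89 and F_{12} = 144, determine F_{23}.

28657

By F_{2k+1} = F_k² + F_{k+1}²: F_{23} = 89² + 144² = 7921 + 20736 = 28657.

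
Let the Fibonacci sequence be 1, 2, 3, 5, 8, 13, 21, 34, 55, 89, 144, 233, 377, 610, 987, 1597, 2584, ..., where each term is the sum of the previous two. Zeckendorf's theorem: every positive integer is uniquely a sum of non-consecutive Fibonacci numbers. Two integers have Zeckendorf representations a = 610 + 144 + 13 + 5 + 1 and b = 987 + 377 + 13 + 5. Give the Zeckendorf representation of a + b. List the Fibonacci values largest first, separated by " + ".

1597 + 377 + 144 + 34 + 3

The two numbers are 773 and 1382, so their sum is 2155.
Greedy algorithm:
take 1597 (≤ 2155); 2155 − 1597 = 558
take 377 (≤ 558); 558 − 377 = 181
take 144 (≤ 181); 181 − 144 = 37
take 34 (≤ 37); 37 − 34 = 3
take 3 (≤ 3); 3 − 3 = 0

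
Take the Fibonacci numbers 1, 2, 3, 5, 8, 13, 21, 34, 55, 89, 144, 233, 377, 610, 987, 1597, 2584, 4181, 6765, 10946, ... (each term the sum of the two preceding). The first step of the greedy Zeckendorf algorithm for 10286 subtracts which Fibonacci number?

6765

6765 ≤ 10286 < 10946, so the largest Fibonacci number not exceeding 10286 is 6765.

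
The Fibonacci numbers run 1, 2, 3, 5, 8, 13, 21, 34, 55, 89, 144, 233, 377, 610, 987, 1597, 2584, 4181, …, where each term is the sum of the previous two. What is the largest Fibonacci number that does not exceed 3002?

2584 ≤ 3002 < 4181, so the largest Fibonacci number not exceeding 3002 is 2584.

2584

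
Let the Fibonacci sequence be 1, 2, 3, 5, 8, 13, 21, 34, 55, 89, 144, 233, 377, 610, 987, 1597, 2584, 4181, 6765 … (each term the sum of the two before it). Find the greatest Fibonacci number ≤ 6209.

4181

4181 ≤ 6209 < 6765, so the largest Fibonacci number not exceeding 6209 is 4181.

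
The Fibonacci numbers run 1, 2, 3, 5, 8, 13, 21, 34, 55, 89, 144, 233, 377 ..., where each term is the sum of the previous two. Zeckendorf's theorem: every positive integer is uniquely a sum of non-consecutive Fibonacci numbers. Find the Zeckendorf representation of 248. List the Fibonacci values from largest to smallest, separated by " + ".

Repeatedly subtract the largest Fibonacci number that fits:
take 233 (≤ 248); 248 − 233 = 15
take 13 (≤ 15); 15 − 13 = 2
take 2 (≤ 2); 2 − 2 = 0
So 248 = 233 + 13 + 2, with no two terms consecutive in the sequence.

233 + 13 + 2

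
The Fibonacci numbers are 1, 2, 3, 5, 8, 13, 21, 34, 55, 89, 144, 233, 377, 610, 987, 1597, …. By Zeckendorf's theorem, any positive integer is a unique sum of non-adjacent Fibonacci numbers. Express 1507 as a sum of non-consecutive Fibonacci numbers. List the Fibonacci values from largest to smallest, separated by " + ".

987 + 377 + 89 + 34 + 13 + 5 + 2

987 ≤ 1507 < 1597, so take 987; remainder 520
377 ≤ 520 < 610, so take 377; remainder 143
89 ≤ 143 < 144, so take 89; remainder 54
34 ≤ 54 < 55, so take 34; remainder 20
13 ≤ 20 < 21, so take 13; remainder 7
5 ≤ 7 < 8, so take 5; remainder 2
2 ≤ 2 < 3, so take 2; remainder 0
So 1507 = 987 + 377 + 89 + 34 + 13 + 5 + 2, with no two terms consecutive in the sequence.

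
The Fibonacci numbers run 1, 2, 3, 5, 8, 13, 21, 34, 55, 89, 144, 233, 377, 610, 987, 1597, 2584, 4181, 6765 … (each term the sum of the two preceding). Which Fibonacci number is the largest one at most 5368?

4181 ≤ 5368 < 6765, so the largest Fibonacci number not exceeding 5368 is 4181.

4181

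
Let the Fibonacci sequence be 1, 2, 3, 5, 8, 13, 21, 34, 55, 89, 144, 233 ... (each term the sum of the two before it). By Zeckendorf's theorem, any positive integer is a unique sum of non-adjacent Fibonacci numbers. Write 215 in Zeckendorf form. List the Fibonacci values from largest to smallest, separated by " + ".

Greedily peel off the largest Fibonacci term at each step:
215: greatest Fibonacci not exceeding it is 144, leaving 71
71: greatest Fibonacci not exceeding it is 55, leaving 16
16: greatest Fibonacci not exceeding it is 13, leaving 3
3: greatest Fibonacci not exceeding it is 3, leaving 0
So 215 = 144 + 55 + 13 + 3, with no two terms consecutive in the sequence.

144 + 55 + 13 + 3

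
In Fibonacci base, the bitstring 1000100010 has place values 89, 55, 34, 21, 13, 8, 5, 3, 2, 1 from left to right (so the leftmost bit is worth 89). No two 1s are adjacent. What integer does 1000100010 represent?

104

Summing the place values of the 1 bits: 89 + 13 + 2 = 104.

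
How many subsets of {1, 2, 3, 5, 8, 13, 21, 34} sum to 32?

4

32 = 21+8+3 = 21+8+2+1 = 21+5+3+2+1 = … (1 more), for 4 in all.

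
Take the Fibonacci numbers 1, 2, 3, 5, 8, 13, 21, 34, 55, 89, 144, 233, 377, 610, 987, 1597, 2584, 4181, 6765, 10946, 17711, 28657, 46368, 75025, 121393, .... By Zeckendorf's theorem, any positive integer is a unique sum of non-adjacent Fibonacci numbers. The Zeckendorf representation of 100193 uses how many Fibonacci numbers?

8

Greedily peel off the largest Fibonacci term at each step:
take 75025 (≤ 100193); 100193 − 75025 = 25168
take 17711 (≤ 25168); 25168 − 17711 = 7457
take 6765 (≤ 7457); 7457 − 6765 = 692
take 610 (≤ 692); 692 − 610 = 82
take 55 (≤ 82); 82 − 55 = 27
take 21 (≤ 27); 27 − 21 = 6
take 5 (≤ 6); 6 − 5 = 1
take 1 (≤ 1); 1 − 1 = 0
100193 = 75025 + 17711 + 6765 + 610 + 55 + 21 + 5 + 1, which has 8 terms.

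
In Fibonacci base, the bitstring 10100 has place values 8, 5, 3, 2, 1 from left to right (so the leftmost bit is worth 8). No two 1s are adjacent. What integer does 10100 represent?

Summing the place values of the 1 bits: 8 + 3 = 11.

11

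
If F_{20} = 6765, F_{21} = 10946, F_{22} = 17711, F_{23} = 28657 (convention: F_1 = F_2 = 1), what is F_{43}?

433494437

By the addition formula F_{m+n} = F_m F_{n+1} + F_{m−1} F_n with m=21, n=22: F_{43} = 10946·28657 + 6765·17711 = 313679522 + 119814915 = 433494437.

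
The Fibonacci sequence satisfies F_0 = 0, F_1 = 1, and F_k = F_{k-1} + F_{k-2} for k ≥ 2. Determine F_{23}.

28657

Iterating the recurrence up to F_{17} = 1597 and F_{16} = 987:
F_{18} = F_{17} + F_{16} = 1597 + 987 = 2584
F_{19} = F_{18} + F_{17} = 2584 + 1597 = 4181
F_{20} = F_{19} + F_{18} = 4181 + 2584 = 6765
F_{21} = F_{20} + F_{19} = 6765 + 4181 = 10946
F_{22} = F_{21} + F_{20} = 10946 + 6765 = 17711
F_{23} = F_{22} + F_{21} = 17711 + 10946 = 28657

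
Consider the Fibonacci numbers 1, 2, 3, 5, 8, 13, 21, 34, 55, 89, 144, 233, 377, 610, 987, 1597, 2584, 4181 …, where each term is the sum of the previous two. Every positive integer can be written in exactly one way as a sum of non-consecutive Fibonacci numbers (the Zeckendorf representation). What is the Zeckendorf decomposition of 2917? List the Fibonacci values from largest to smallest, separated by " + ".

subtract 2584 from 2917: 333 remains
subtract 233 from 333: 100 remains
subtract 89 from 100: 11 remains
subtract 8 from 11: 3 remains
subtract 3 from 3: 0 remains
So 2917 = 2584 + 233 + 89 + 8 + 3, with no two terms consecutive in the sequence.

2584 + 233 + 89 + 8 + 3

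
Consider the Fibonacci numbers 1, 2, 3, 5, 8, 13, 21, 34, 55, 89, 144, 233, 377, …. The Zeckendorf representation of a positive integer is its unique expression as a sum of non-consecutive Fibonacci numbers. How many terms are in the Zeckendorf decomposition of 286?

5

Greedily peel off the largest Fibonacci term at each step:
take 233 (≤ 286); 286 − 233 = 53
take 34 (≤ 53); 53 − 34 = 19
take 13 (≤ 19); 19 − 13 = 6
take 5 (≤ 6); 6 − 5 = 1
take 1 (≤ 1); 1 − 1 = 0
286 = 233 + 34 + 13 + 5 + 1, which has 5 terms.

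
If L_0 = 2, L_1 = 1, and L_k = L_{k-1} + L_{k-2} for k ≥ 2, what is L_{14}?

843

Iterating the recurrence up to L_{6} = 18 and L_{5} = 11:
L_{7} = L_{6} + L_{5} = 18 + 11 = 29
L_{8} = L_{7} + L_{6} = 29 + 18 = 47
L_{9} = L_{8} + L_{7} = 47 + 29 = 76
L_{10} = L_{9} + L_{8} = 76 + 47 = 123
L_{11} = L_{10} + L_{9} = 123 + 76 = 199
L_{12} = L_{11} + L_{10} = 199 + 123 = 322
L_{13} = L_{12} + L_{11} = 322 + 199 = 521
L_{14} = L_{13} + L_{12} = 521 + 322 = 843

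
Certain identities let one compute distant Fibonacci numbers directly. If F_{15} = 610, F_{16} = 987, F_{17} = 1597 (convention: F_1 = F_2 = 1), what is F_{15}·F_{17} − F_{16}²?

1

610·1597 − 987² = 974170 − 974169 = 1. (Cassini's identity: F_{k−1}F_{k+1} − F_k² = (−1)^k.)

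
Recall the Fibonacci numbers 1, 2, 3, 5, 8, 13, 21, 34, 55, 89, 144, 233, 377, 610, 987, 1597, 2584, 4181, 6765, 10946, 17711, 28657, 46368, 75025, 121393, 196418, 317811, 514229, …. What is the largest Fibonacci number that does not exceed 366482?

317811

317811 ≤ 366482 < 514229, so the largest Fibonacci number not exceeding 366482 is 317811.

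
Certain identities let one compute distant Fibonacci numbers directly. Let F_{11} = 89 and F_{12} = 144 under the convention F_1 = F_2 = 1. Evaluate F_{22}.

17711

By the doubling identity F_{2k} = F_k(2F_{k+1} − F_k): F_{22} = 89·(2·144 − 89) = 89·199 = 17711.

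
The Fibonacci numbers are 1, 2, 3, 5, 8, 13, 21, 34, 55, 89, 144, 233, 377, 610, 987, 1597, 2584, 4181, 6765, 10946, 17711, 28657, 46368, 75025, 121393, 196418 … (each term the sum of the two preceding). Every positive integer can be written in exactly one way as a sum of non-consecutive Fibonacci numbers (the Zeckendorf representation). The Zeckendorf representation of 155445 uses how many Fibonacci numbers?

9

121393 ≤ 155445 < 196418, so take 121393; remainder 34052
28657 ≤ 34052 < 46368, so take 28657; remainder 5395
4181 ≤ 5395 < 6765, so take 4181; remainder 1214
987 ≤ 1214 < 1597, so take 987; remainder 227
144 ≤ 227 < 233, so take 144; remainder 83
55 ≤ 83 < 89, so take 55; remainder 28
21 ≤ 28 < 34, so take 21; remainder 7
5 ≤ 7 < 8, so take 5; remainder 2
2 ≤ 2 < 3, so take 2; remainder 0
155445 = 121393 + 28657 + 4181 + 987 + 144 + 55 + 21 + 5 + 2, which has 9 terms.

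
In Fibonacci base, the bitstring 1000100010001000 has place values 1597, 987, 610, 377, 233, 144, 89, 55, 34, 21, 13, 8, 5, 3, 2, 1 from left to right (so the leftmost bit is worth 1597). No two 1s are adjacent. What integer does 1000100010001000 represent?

1869

Summing the place values of the 1 bits: 1597 + 233 + 34 + 5 = 1869.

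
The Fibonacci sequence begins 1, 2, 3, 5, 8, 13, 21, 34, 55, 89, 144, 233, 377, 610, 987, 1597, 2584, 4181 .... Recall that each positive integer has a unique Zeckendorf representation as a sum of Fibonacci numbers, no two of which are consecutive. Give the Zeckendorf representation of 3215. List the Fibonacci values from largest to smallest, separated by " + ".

2584 + 610 + 21

Greedily peel off the largest Fibonacci term at each step:
take 2584 (≤ 3215); 3215 − 2584 = 631
take 610 (≤ 631); 631 − 610 = 21
take 21 (≤ 21); 21 − 21 = 0
So 3215 = 2584 + 610 + 21, with no two terms consecutive in the sequence.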